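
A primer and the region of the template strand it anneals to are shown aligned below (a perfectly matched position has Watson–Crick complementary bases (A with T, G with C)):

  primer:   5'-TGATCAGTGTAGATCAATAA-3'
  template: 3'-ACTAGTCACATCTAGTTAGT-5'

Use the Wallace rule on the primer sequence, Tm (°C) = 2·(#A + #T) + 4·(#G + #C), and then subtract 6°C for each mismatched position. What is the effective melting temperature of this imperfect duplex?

Primer base counts: A=8, T=6, G=4, C=2 → A+T=14, G+C=6
Perfect-match Tm = 2(14) + 4(6) = 28 + 24 = 52°C
Mismatches (positions where the bases are not complementary): 1 (at position 19)
Effective Tm = 52 − 1×6 = 52 − 6 = 46°C

46°C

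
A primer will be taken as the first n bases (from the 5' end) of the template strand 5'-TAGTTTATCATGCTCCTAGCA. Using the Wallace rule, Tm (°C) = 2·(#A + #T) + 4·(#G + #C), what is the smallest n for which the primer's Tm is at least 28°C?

n = 12

First 11 bases: TAGTTTATCAT → Tm = 26°C (< 28°C)
First 12 bases: TAGTTTATCATG → Tm = 30°C (≥ 28°C)
Each additional base adds 2°C (A/T) or 4°C (G/C), so Tm is non-decreasing in n; n = 12 is the first length to reach 28°C.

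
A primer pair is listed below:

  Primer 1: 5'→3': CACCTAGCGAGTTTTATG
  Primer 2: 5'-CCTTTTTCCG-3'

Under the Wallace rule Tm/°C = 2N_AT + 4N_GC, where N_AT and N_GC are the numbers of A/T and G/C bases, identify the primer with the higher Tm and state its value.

Primer 1, 52°C

Primer 1: A+T=10, G+C=8 → Tm = 2(10)+4(8) = 52°C
Primer 2: A+T=5, G+C=5 → Tm = 2(5)+4(5) = 30°C
52°C vs 30°C → primer 1 is higher.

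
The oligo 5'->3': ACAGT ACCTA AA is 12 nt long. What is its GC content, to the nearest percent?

Base counts: T=2, C=3, G=1, A=6
G+C = 1 + 3 = 4 out of 12 bases
%GC = 4/12 × 100 = 33.33% ≈ 33%

33%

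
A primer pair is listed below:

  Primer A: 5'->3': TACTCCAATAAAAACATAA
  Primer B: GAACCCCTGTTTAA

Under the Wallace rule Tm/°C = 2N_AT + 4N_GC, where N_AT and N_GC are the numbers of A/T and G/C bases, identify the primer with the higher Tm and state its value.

Primer A, 46°C

Primer A: A+T=15, G+C=4 → Tm = 2(15)+4(4) = 46°C
Primer B: A+T=8, G+C=6 → Tm = 2(8)+4(6) = 40°C
46°C vs 40°C → primer A is higher.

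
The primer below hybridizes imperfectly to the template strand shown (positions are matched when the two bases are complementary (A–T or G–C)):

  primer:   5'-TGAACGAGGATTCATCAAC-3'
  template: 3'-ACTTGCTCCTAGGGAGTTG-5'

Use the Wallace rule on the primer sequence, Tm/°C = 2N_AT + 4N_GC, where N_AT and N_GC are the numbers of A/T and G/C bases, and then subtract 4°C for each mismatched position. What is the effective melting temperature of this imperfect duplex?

Primer base counts: A=7, T=4, G=4, C=4 → A+T=11, G+C=8
Perfect-match Tm = 2(11) + 4(8) = 22 + 32 = 54°C
Mismatches (positions where the bases are not complementary): 2 (at positions 12, 14)
Effective Tm = 54 − 2×4 = 54 − 8 = 46°C

46°C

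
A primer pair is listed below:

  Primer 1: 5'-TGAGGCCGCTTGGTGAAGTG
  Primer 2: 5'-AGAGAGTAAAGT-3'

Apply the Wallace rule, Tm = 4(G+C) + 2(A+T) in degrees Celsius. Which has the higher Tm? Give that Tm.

Primer 1: A+T=8, G+C=12 → Tm = 2(8)+4(12) = 64°C
Primer 2: A+T=8, G+C=4 → Tm = 2(8)+4(4) = 32°C
64°C vs 32°C → primer 1 is higher.

Primer 1, 64°C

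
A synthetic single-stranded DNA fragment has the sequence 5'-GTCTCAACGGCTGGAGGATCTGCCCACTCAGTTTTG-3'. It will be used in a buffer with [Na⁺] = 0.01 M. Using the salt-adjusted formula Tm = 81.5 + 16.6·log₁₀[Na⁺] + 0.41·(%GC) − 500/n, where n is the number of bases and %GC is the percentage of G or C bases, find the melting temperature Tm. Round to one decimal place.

Length n = 36. Scanning the sequence gives T=10, A=6, C=10, G=10.
G+C = 20, so %GC = 20/36 × 100 = 55.556%
Salt term: 16.6 × (-2) = -33.2
GC term: 0.41 × 55.556 = 22.778; length term: −500/36 = −13.889
Tm = 81.5 + (-33.2) + 22.778 − 13.889 = 57.189 → 57.2°C

57.2°C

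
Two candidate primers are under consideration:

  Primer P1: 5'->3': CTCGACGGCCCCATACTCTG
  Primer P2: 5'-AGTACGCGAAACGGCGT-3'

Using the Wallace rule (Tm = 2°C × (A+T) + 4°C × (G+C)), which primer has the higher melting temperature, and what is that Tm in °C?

Primer P1: A+T=7, G+C=13 → Tm = 2(7)+4(13) = 66°C
Primer P2: A+T=7, G+C=10 → Tm = 2(7)+4(10) = 54°C
66°C vs 54°C → primer P1 is higher.

Primer P1, 66°C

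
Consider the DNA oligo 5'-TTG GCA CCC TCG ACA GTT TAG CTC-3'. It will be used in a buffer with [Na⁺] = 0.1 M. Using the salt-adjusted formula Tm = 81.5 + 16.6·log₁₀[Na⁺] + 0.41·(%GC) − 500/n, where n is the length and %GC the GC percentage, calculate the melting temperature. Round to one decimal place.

Length n = 24. Scanning the sequence gives T=7, A=4, C=8, G=5.
G+C = 13, so %GC = 13/24 × 100 = 54.167%
Salt term: 16.6 × (-1) = -16.6
GC term: 0.41 × 54.167 = 22.208; length term: −500/24 = −20.833
Tm = 81.5 + (-16.6) + 22.208 − 20.833 = 66.275 → 66.3°C

66.3°C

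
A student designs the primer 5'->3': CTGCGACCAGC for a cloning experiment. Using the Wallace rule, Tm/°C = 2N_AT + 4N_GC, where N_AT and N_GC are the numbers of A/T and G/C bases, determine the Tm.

Base counts: C=5, G=3, T=1, A=2
So N_AT = 3 and N_GC = 8.
Tm = 4·8 + 2·3 = 32 + 6 = 38°C

38°C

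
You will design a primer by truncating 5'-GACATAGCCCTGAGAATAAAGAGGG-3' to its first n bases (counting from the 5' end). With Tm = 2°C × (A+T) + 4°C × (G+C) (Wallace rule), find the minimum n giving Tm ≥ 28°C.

First 8 bases: GACATAGC → Tm = 24°C (< 28°C)
First 9 bases: GACATAGCC → Tm = 28°C (≥ 28°C)
Since every base adds ≥2°C, Tm only increases with n, so the threshold is first crossed at n = 9.

n = 9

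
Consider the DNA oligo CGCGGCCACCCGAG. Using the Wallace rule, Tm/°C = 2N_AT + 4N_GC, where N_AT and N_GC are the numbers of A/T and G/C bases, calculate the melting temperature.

Counting bases: T=0, C=7, G=5, A=2
So N_AT = 2 and N_GC = 12.
Tm = 2(2) + 4(12) = 4 + 48 = 52°C

52°C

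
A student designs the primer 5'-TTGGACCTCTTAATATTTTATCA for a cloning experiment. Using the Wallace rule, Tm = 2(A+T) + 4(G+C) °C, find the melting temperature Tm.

Counting bases: C=4, T=11, A=6, G=2
So N_AT = 17 and N_GC = 6.
Tm = 2×17 + 4×6 = 58°C

58°C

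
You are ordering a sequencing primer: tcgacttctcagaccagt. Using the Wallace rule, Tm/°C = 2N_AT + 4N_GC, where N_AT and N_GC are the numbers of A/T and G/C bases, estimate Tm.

54°C

Counting bases: C=6, T=5, G=3, A=4
AT pairs contribute 9, GC pairs contribute 9.
Tm = 2(9) + 4(9) = 18 + 36 = 54°C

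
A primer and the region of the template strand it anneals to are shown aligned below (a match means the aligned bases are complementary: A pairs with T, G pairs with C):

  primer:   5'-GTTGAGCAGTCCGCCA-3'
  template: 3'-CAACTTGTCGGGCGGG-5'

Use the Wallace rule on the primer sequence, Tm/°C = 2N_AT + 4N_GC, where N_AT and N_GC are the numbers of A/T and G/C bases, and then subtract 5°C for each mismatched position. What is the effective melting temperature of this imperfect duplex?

Primer base counts: A=3, T=3, G=5, C=5 → A+T=6, G+C=10
Perfect-match Tm = 2(6) + 4(10) = 12 + 40 = 52°C
Mismatches (positions where the bases are not complementary): 3 (at positions 6, 10, 16)
Effective Tm = 52 − 3×5 = 52 − 15 = 37°C

37°C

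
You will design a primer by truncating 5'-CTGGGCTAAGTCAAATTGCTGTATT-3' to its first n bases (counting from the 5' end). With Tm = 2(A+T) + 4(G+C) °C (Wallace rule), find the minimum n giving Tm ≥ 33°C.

First 10 bases: CTGGGCTAAG → Tm = 32°C (< 33°C)
First 11 bases: CTGGGCTAAGT → Tm = 34°C (≥ 33°C)
Each additional base adds 2°C (A/T) or 4°C (G/C), so Tm is non-decreasing in n; n = 11 is the first length to reach 33°C.

n = 11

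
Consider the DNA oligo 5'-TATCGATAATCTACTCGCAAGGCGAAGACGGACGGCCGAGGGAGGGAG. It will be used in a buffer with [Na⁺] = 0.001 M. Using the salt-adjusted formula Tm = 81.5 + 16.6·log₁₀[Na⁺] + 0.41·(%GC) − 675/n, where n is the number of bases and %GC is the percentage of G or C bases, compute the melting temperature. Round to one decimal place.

Length n = 48. A=14, C=10, G=18, T=6
G+C = 28, so %GC = 28/48 × 100 = 58.333%
Salt term: 16.6 × (-3) = -49.8
GC term: 0.41 × 58.333 = 23.917; length term: −675/48 = −14.062
Tm = 81.5 + (-49.8) + 23.917 − 14.062 = 41.555 → 41.6°C

41.6°C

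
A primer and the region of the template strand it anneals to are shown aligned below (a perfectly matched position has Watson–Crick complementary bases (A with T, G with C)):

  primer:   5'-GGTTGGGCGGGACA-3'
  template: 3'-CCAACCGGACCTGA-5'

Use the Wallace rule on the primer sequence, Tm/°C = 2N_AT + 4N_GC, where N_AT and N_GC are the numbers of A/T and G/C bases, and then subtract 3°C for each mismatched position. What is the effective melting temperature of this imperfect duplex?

Primer base counts: A=2, T=2, G=8, C=2 → A+T=4, G+C=10
Perfect-match Tm = 2(4) + 4(10) = 8 + 40 = 48°C
Mismatches (positions where the bases are not complementary): 3 (at positions 7, 9, 14)
Effective Tm = 48 − 3×3 = 48 − 9 = 39°C

39°C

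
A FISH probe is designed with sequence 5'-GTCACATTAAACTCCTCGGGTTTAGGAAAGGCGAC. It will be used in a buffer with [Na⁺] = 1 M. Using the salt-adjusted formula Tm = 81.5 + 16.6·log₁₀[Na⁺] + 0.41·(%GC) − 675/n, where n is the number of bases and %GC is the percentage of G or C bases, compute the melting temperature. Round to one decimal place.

Length n = 35. Counting bases: A=10, G=9, T=8, C=8
G+C = 17, so %GC = 17/35 × 100 = 48.571%
Salt term: 16.6 × (0) = 0
GC term: 0.41 × 48.571 = 19.914; length term: −675/35 = −19.286
Tm = 81.5 + (0) + 19.914 − 19.286 = 82.128 → 82.1°C

82.1°C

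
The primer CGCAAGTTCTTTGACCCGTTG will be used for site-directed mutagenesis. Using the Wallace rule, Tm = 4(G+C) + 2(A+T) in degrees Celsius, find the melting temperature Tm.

64°C

Scanning the sequence gives C=6, G=5, A=3, T=7.
So N_AT = 10 and N_GC = 11.
Tm = 4·11 + 2·10 = 44 + 20 = 64°C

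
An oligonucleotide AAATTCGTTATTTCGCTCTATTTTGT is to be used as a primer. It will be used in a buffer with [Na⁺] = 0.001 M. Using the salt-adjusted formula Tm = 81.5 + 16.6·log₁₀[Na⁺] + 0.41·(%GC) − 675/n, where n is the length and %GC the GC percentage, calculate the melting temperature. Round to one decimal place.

Length n = 26. T=14, C=4, A=5, G=3
G+C = 7, so %GC = 7/26 × 100 = 26.923%
Salt term: 16.6 × (-3) = -49.8
GC term: 0.41 × 26.923 = 11.038; length term: −675/26 = −25.962
Tm = 81.5 + (-49.8) + 11.038 − 25.962 = 16.776 → 16.8°C

16.8°C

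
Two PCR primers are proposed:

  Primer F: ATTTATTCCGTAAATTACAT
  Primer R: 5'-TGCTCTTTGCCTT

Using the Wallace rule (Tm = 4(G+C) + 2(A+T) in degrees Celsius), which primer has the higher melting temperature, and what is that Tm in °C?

Primer F, 48°C

Primer F: A+T=16, G+C=4 → Tm = 2(16)+4(4) = 48°C
Primer R: A+T=7, G+C=6 → Tm = 2(7)+4(6) = 38°C
48°C vs 38°C → primer F is higher.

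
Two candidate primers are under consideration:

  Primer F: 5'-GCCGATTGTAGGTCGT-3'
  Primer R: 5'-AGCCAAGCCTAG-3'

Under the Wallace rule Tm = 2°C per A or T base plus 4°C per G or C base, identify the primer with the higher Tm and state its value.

Primer F: A+T=7, G+C=9 → Tm = 2(7)+4(9) = 50°C
Primer R: A+T=5, G+C=7 → Tm = 2(5)+4(7) = 38°C
50°C vs 38°C → primer F is higher.

Primer F, 50°C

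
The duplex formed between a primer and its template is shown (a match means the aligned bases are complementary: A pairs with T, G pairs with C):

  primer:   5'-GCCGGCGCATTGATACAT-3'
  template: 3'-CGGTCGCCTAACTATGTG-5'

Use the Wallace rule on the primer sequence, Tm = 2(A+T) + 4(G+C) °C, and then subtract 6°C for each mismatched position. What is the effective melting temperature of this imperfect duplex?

38°C

Primer base counts: A=4, T=4, G=5, C=5 → A+T=8, G+C=10
Perfect-match Tm = 2(8) + 4(10) = 16 + 40 = 56°C
Mismatches (positions where the bases are not complementary): 3 (at positions 4, 8, 18)
Effective Tm = 56 − 3×6 = 56 − 18 = 38°C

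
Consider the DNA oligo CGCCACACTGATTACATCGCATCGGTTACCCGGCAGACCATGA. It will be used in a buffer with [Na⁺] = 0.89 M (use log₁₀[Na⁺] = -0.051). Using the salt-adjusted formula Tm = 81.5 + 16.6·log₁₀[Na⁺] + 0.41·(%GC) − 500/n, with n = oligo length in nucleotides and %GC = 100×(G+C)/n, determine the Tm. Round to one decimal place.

91.9°C

Length n = 43. C=15, A=11, T=8, G=9
G+C = 24, so %GC = 24/43 × 100 = 55.814%
Salt term: 16.6 × (-0.051) = -0.847
GC term: 0.41 × 55.814 = 22.884; length term: −500/43 = −11.628
Tm = 81.5 + (-0.847) + 22.884 − 11.628 = 91.909 → 91.9°C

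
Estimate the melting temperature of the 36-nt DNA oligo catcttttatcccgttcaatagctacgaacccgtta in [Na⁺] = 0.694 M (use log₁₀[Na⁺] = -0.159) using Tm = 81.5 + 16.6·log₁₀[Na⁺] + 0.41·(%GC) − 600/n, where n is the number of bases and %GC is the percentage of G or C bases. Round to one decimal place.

79.3°C

Length n = 36. Counting bases: T=12, G=4, C=11, A=9
G+C = 15, so %GC = 15/36 × 100 = 41.667%
Salt term: 16.6 × (-0.159) = -2.639
GC term: 0.41 × 41.667 = 17.083; length term: −600/36 = −16.667
Tm = 81.5 + (-2.639) + 17.083 − 16.667 = 79.277 → 79.3°C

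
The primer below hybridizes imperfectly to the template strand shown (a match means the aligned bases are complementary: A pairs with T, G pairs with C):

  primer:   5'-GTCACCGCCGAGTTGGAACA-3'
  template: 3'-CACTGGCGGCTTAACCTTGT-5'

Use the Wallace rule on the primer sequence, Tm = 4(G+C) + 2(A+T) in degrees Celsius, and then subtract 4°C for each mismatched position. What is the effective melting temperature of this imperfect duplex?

56°C

Primer base counts: A=5, T=3, G=6, C=6 → A+T=8, G+C=12
Perfect-match Tm = 2(8) + 4(12) = 16 + 48 = 64°C
Mismatches (positions where the bases are not complementary): 2 (at positions 3, 12)
Effective Tm = 64 − 2×4 = 64 − 8 = 56°C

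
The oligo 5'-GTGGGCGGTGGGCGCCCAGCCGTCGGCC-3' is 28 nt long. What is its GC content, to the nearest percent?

86%

Base counts: A=1, G=14, T=3, C=10
G+C = 14 + 10 = 24 out of 28 bases
%GC = 24/28 × 100 = 85.71% ≈ 86%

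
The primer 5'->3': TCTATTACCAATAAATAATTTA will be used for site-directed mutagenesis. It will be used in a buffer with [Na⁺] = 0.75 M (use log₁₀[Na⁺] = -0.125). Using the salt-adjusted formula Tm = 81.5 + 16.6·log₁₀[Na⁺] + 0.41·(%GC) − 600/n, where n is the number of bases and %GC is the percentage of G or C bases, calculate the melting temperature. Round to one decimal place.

Length n = 22. C=3, G=0, T=9, A=10
G+C = 3, so %GC = 3/22 × 100 = 13.636%
Salt term: 16.6 × (-0.125) = -2.075
GC term: 0.41 × 13.636 = 5.591; length term: −600/22 = −27.273
Tm = 81.5 + (-2.075) + 5.591 − 27.273 = 57.743 → 57.7°C

57.7°C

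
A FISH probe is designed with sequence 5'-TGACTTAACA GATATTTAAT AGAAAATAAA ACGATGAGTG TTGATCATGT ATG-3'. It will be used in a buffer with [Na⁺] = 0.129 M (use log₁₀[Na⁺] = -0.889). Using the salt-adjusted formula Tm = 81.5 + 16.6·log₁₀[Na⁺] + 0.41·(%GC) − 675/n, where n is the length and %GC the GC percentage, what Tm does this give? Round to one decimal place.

Length n = 53. G=10, C=4, T=17, A=22
G+C = 14, so %GC = 14/53 × 100 = 26.415%
Salt term: 16.6 × (-0.889) = -14.757
GC term: 0.41 × 26.415 = 10.83; length term: −675/53 = −12.736
Tm = 81.5 + (-14.757) + 10.83 − 12.736 = 64.837 → 64.8°C

64.8°C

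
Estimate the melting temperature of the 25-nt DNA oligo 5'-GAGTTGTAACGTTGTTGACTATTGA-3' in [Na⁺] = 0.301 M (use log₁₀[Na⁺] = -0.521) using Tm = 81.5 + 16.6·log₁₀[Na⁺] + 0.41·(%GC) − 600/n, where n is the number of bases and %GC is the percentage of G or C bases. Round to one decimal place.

Length n = 25. Scanning the sequence gives C=2, A=6, G=7, T=10.
G+C = 9, so %GC = 9/25 × 100 = 36%
Salt term: 16.6 × (-0.521) = -8.649
GC term: 0.41 × 36 = 14.76; length term: −600/25 = −24
Tm = 81.5 + (-8.649) + 14.76 − 24 = 63.611 → 63.6°C

63.6°C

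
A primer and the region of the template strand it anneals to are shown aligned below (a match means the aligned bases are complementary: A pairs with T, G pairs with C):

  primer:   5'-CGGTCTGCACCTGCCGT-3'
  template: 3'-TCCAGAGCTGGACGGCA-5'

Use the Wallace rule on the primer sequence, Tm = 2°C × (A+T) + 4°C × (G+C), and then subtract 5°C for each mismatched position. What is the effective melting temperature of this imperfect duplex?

Primer base counts: A=1, T=4, G=5, C=7 → A+T=5, G+C=12
Perfect-match Tm = 2(5) + 4(12) = 10 + 48 = 58°C
Mismatches (positions where the bases are not complementary): 3 (at positions 1, 7, 8)
Effective Tm = 58 − 3×5 = 58 − 15 = 43°C

43°C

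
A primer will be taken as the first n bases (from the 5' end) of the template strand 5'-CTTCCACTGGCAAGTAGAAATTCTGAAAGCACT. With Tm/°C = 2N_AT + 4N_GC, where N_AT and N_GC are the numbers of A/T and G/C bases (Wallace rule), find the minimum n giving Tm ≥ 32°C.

n = 10

First 9 bases: CTTCCACTG → Tm = 28°C (< 32°C)
First 10 bases: CTTCCACTGG → Tm = 32°C (≥ 32°C)
Each additional base adds 2°C (A/T) or 4°C (G/C), so Tm is non-decreasing in n; n = 10 is the first length to reach 32°C.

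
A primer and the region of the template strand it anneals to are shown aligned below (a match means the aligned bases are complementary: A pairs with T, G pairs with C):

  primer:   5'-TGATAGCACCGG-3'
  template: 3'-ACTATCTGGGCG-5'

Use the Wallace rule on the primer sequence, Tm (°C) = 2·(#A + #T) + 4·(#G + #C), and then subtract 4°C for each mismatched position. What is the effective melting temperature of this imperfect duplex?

Primer base counts: A=3, T=2, G=4, C=3 → A+T=5, G+C=7
Perfect-match Tm = 2(5) + 4(7) = 10 + 28 = 38°C
Mismatches (positions where the bases are not complementary): 3 (at positions 7, 8, 12)
Effective Tm = 38 − 3×4 = 38 − 12 = 26°C

26°C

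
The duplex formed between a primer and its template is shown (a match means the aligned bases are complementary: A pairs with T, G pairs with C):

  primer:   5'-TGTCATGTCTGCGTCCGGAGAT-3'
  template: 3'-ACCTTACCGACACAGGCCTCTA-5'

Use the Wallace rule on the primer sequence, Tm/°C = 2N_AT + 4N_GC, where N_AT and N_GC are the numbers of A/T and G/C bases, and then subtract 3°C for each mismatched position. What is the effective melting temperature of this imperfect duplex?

56°C

Primer base counts: A=3, T=7, G=7, C=5 → A+T=10, G+C=12
Perfect-match Tm = 2(10) + 4(12) = 20 + 48 = 68°C
Mismatches (positions where the bases are not complementary): 4 (at positions 3, 4, 8, 12)
Effective Tm = 68 − 4×3 = 68 − 12 = 56°C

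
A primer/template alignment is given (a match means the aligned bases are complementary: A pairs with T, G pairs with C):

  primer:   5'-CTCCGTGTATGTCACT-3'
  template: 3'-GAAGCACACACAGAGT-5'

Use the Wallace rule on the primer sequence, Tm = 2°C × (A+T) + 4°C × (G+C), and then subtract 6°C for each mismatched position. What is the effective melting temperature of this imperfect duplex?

Primer base counts: A=2, T=6, G=3, C=5 → A+T=8, G+C=8
Perfect-match Tm = 2(8) + 4(8) = 16 + 32 = 48°C
Mismatches (positions where the bases are not complementary): 4 (at positions 3, 9, 14, 16)
Effective Tm = 48 − 4×6 = 48 − 24 = 24°C

24°C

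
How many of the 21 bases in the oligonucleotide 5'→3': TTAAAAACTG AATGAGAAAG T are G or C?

5

Counting bases: C=1, G=4, A=11, T=5
G+C = 4 + 1 = 5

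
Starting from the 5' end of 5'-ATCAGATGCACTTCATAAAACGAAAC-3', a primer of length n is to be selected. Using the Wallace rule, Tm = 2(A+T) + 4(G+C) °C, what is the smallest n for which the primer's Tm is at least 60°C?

n = 22

First 21 bases: ATCAGATGCACTTCATAAAAC → Tm = 56°C (< 60°C)
First 22 bases: ATCAGATGCACTTCATAAAACG → Tm = 60°C (≥ 60°C)
Since every base adds ≥2°C, Tm only increases with n, so the threshold is first crossed at n = 22.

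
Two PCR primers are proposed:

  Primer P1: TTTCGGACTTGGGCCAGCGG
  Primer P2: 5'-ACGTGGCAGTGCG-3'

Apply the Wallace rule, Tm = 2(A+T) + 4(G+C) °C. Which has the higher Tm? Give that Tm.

Primer P1, 66°C

Primer P1: A+T=7, G+C=13 → Tm = 2(7)+4(13) = 66°C
Primer P2: A+T=4, G+C=9 → Tm = 2(4)+4(9) = 44°C
66°C vs 44°C → primer P1 is higher.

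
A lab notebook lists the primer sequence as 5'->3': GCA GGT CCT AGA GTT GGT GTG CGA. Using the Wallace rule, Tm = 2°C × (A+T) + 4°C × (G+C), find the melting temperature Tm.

76°C

Counting bases: T=6, G=10, A=4, C=4
A+T = 10, G+C = 14
Tm = 2(10) + 4(14) = 20 + 56 = 76°C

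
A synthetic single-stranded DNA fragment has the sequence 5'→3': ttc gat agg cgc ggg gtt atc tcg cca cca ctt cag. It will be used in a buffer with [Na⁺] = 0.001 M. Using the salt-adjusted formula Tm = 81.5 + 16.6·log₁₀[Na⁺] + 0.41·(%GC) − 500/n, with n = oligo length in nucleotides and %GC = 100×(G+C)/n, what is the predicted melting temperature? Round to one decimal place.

41.7°C

Length n = 36. Base counts: T=9, A=6, G=10, C=11
G+C = 21, so %GC = 21/36 × 100 = 58.333%
Salt term: 16.6 × (-3) = -49.8
GC term: 0.41 × 58.333 = 23.917; length term: −500/36 = −13.889
Tm = 81.5 + (-49.8) + 23.917 − 13.889 = 41.728 → 41.7°C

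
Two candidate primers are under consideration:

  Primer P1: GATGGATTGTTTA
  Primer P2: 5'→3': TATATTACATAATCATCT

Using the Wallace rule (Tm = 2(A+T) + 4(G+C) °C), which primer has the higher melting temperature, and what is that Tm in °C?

Primer P2, 42°C

Primer P1: A+T=9, G+C=4 → Tm = 2(9)+4(4) = 34°C
Primer P2: A+T=15, G+C=3 → Tm = 2(15)+4(3) = 42°C
34°C vs 42°C → primer P2 is higher.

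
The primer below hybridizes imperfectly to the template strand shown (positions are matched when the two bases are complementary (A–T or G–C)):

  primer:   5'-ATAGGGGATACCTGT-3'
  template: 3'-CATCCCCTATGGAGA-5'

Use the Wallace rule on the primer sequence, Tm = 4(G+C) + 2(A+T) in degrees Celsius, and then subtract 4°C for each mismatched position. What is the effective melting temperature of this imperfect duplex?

Primer base counts: A=4, T=4, G=5, C=2 → A+T=8, G+C=7
Perfect-match Tm = 2(8) + 4(7) = 16 + 28 = 44°C
Mismatches (positions where the bases are not complementary): 2 (at positions 1, 14)
Effective Tm = 44 − 2×4 = 44 − 8 = 36°C

36°C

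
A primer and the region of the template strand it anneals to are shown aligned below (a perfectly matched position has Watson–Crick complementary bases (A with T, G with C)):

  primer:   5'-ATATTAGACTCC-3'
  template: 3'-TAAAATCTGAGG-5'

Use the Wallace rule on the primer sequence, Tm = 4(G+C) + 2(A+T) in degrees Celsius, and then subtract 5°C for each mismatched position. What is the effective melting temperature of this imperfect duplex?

Primer base counts: A=4, T=4, G=1, C=3 → A+T=8, G+C=4
Perfect-match Tm = 2(8) + 4(4) = 16 + 16 = 32°C
Mismatches (positions where the bases are not complementary): 1 (at position 3)
Effective Tm = 32 − 1×5 = 32 − 5 = 27°C

27°C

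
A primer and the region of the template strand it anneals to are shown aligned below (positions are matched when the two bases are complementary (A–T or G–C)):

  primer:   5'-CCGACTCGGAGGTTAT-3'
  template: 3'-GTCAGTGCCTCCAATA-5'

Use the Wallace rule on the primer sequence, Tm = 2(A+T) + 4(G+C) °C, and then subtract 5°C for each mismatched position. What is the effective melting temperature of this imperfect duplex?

35°C

Primer base counts: A=3, T=4, G=5, C=4 → A+T=7, G+C=9
Perfect-match Tm = 2(7) + 4(9) = 14 + 36 = 50°C
Mismatches (positions where the bases are not complementary): 3 (at positions 2, 4, 6)
Effective Tm = 50 − 3×5 = 50 − 15 = 35°C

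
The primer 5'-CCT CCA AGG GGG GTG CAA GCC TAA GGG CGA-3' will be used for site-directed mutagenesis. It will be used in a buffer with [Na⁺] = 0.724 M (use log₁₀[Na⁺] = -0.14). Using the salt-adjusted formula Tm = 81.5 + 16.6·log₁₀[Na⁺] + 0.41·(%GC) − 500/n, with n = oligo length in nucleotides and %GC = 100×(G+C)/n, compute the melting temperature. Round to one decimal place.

89.8°C

Length n = 30. Base counts: G=12, T=3, C=8, A=7
G+C = 20, so %GC = 20/30 × 100 = 66.667%
Salt term: 16.6 × (-0.14) = -2.324
GC term: 0.41 × 66.667 = 27.333; length term: −500/30 = −16.667
Tm = 81.5 + (-2.324) + 27.333 − 16.667 = 89.842 → 89.8°C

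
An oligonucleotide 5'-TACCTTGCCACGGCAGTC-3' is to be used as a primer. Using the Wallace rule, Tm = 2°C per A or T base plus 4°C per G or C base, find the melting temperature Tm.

58°C

Base counts: C=7, T=4, G=4, A=3
AT pairs contribute 7, GC pairs contribute 11.
Tm = 4·11 + 2·7 = 44 + 14 = 58°C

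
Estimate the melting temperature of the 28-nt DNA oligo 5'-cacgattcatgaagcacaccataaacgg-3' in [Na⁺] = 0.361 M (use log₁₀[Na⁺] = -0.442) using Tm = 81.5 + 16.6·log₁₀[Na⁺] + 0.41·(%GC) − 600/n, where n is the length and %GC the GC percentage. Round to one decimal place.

71.8°C

Length n = 28. C=8, T=4, G=5, A=11
G+C = 13, so %GC = 13/28 × 100 = 46.429%
Salt term: 16.6 × (-0.442) = -7.337
GC term: 0.41 × 46.429 = 19.036; length term: −600/28 = −21.429
Tm = 81.5 + (-7.337) + 19.036 − 21.429 = 71.77 → 71.8°C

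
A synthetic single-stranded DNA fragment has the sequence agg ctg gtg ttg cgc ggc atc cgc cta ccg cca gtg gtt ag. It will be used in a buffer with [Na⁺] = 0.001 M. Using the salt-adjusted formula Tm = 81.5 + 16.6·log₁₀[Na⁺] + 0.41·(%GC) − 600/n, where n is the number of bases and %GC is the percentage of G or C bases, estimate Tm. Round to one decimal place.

Length n = 41. C=12, G=15, A=5, T=9
G+C = 27, so %GC = 27/41 × 100 = 65.854%
Salt term: 16.6 × (-3) = -49.8
GC term: 0.41 × 65.854 = 27; length term: −600/41 = −14.634
Tm = 81.5 + (-49.8) + 27 − 14.634 = 44.066 → 44.1°C

44.1°C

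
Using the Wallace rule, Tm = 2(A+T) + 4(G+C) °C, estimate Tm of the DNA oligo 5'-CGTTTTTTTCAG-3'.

32°C

Scanning the sequence gives C=2, G=2, T=7, A=1.
So N_AT = 8 and N_GC = 4.
Tm = 2×8 + 4×4 = 32°C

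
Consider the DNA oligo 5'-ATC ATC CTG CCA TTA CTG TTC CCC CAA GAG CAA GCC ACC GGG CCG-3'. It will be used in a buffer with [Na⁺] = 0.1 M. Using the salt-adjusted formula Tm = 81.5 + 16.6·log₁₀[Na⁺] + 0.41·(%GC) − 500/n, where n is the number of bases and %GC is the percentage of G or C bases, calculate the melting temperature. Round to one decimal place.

78.4°C

Length n = 45. Counting bases: T=8, A=10, G=9, C=18
G+C = 27, so %GC = 27/45 × 100 = 60%
Salt term: 16.6 × (-1) = -16.6
GC term: 0.41 × 60 = 24.6; length term: −500/45 = −11.111
Tm = 81.5 + (-16.6) + 24.6 − 11.111 = 78.389 → 78.4°C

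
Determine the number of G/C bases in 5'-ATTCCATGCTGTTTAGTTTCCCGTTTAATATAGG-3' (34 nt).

T=15, G=6, A=7, C=6
G+C = 6 + 6 = 12

12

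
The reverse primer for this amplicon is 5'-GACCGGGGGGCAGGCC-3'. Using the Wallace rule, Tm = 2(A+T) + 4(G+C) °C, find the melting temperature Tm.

60°C

A=2, T=0, C=5, G=9
So N_AT = 2 and N_GC = 14.
Tm = 4·14 + 2·2 = 56 + 4 = 60°C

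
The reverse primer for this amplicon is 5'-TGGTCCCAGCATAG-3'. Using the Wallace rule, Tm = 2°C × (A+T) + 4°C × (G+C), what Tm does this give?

44°C

Base counts: C=4, G=4, T=3, A=3
AT pairs contribute 6, GC pairs contribute 8.
Tm = 2(6) + 4(8) = 12 + 32 = 44°C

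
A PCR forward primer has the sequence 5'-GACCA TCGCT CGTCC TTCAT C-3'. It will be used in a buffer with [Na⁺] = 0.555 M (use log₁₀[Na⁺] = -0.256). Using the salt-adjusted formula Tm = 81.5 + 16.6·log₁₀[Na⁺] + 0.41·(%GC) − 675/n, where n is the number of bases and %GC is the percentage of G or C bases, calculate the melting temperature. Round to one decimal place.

68.5°C

Length n = 21. Counting bases: A=3, G=3, C=9, T=6
G+C = 12, so %GC = 12/21 × 100 = 57.143%
Salt term: 16.6 × (-0.256) = -4.25
GC term: 0.41 × 57.143 = 23.429; length term: −675/21 = −32.143
Tm = 81.5 + (-4.25) + 23.429 − 32.143 = 68.536 → 68.5°C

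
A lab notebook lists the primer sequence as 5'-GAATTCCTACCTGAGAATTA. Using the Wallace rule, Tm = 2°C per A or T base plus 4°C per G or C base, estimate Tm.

54°C

Base counts: G=3, C=4, T=6, A=7
So N_AT = 13 and N_GC = 7.
Tm = 2×13 + 4×7 = 54°C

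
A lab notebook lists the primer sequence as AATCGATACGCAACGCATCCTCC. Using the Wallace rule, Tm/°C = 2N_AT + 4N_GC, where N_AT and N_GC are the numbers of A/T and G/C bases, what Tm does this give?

Scanning the sequence gives C=9, T=4, A=7, G=3.
A+T = 11, G+C = 12
Tm = 2×11 + 4×12 = 70°C

70°C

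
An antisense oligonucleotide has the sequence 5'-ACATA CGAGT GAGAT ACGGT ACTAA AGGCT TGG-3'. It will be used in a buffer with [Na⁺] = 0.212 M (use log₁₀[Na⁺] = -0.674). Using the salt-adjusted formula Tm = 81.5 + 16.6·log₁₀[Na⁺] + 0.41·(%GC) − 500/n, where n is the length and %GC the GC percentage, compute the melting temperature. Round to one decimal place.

Length n = 33. Counting bases: A=11, G=10, T=7, C=5
G+C = 15, so %GC = 15/33 × 100 = 45.455%
Salt term: 16.6 × (-0.674) = -11.188
GC term: 0.41 × 45.455 = 18.637; length term: −500/33 = −15.152
Tm = 81.5 + (-11.188) + 18.637 − 15.152 = 73.797 → 73.8°C

73.8°C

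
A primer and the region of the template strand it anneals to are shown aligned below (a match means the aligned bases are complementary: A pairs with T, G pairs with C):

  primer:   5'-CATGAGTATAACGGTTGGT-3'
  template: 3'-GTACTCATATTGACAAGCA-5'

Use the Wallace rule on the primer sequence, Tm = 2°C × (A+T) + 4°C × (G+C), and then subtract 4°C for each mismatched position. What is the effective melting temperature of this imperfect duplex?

46°C

Primer base counts: A=5, T=6, G=6, C=2 → A+T=11, G+C=8
Perfect-match Tm = 2(11) + 4(8) = 22 + 32 = 54°C
Mismatches (positions where the bases are not complementary): 2 (at positions 13, 17)
Effective Tm = 54 − 2×4 = 54 − 8 = 46°C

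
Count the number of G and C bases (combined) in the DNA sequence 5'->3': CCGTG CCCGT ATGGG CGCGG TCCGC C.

C=11, A=1, G=10, T=4
Total G or C: 10 + 11 = 21

21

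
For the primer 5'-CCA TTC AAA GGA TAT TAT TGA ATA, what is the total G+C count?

6

Scanning the sequence gives G=3, A=10, T=8, C=3.
G+C = 3 + 3 = 6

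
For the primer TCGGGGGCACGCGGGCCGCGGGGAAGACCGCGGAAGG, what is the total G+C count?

30

Scanning the sequence gives C=10, T=1, A=6, G=20.
Total G or C: 20 + 10 = 30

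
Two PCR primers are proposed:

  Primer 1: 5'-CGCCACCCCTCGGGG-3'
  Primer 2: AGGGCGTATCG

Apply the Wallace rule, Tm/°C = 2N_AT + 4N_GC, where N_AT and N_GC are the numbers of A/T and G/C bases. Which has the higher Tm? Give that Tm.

Primer 1, 56°C

Primer 1: A+T=2, G+C=13 → Tm = 2(2)+4(13) = 56°C
Primer 2: A+T=4, G+C=7 → Tm = 2(4)+4(7) = 36°C
56°C vs 36°C → primer 1 is higher.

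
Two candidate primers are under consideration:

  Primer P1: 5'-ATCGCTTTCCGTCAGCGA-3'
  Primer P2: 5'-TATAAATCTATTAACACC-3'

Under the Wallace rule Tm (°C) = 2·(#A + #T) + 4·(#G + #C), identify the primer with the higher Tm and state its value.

Primer P1, 56°C

Primer P1: A+T=8, G+C=10 → Tm = 2(8)+4(10) = 56°C
Primer P2: A+T=14, G+C=4 → Tm = 2(14)+4(4) = 44°C
56°C vs 44°C → primer P1 is higher.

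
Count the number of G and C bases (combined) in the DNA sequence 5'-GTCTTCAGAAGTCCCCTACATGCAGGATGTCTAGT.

Counting bases: C=9, A=8, G=8, T=10
G+C = 8 + 9 = 17

17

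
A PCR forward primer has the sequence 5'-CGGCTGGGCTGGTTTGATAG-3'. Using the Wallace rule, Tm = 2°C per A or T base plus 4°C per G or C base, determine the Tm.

A=2, C=3, G=9, T=6
A+T = 8, G+C = 12
Tm = 2(8) + 4(12) = 16 + 48 = 64°C

64°C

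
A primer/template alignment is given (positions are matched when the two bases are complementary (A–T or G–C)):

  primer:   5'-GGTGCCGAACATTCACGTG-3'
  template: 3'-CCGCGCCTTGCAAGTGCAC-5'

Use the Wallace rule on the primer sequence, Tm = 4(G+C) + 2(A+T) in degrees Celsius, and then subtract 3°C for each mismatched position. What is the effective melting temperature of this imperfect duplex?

51°C

Primer base counts: A=4, T=4, G=6, C=5 → A+T=8, G+C=11
Perfect-match Tm = 2(8) + 4(11) = 16 + 44 = 60°C
Mismatches (positions where the bases are not complementary): 3 (at positions 3, 6, 11)
Effective Tm = 60 − 3×3 = 60 − 9 = 51°C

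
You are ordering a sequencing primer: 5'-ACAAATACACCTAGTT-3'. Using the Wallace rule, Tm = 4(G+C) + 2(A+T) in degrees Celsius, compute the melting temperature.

42°C

Base counts: T=4, A=7, G=1, C=4
So N_AT = 11 and N_GC = 5.
Tm = 4·5 + 2·11 = 20 + 22 = 42°C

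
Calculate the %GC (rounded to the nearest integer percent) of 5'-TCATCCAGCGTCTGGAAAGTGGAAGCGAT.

52%

C=6, G=9, A=8, T=6
G+C = 9 + 6 = 15 out of 29 bases
%GC = 15/29 × 100 = 51.72% ≈ 52%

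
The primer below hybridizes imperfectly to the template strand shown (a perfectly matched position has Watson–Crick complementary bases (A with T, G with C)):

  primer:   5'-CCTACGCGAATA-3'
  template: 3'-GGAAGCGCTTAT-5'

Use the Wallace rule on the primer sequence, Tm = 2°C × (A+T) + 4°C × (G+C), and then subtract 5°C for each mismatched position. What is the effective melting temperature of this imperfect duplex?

31°C

Primer base counts: A=4, T=2, G=2, C=4 → A+T=6, G+C=6
Perfect-match Tm = 2(6) + 4(6) = 12 + 24 = 36°C
Mismatches (positions where the bases are not complementary): 1 (at position 4)
Effective Tm = 36 − 1×5 = 36 − 5 = 31°C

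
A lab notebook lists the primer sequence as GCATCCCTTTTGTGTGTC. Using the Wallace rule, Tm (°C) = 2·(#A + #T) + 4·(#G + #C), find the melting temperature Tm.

Base counts: T=8, C=5, A=1, G=4
A+T = 9, G+C = 9
Tm = 4·9 + 2·9 = 36 + 18 = 54°C

54°C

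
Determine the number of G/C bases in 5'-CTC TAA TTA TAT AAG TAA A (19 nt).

3

Counting bases: G=1, A=9, T=7, C=2
G+C = 1 + 2 = 3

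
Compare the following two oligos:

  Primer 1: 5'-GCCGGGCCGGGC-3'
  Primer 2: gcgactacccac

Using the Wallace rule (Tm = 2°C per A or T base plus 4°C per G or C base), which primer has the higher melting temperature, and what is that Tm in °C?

Primer 1, 48°C

Primer 1: A+T=0, G+C=12 → Tm = 2(0)+4(12) = 48°C
Primer 2: A+T=4, G+C=8 → Tm = 2(4)+4(8) = 40°C
48°C vs 40°C → primer 1 is higher.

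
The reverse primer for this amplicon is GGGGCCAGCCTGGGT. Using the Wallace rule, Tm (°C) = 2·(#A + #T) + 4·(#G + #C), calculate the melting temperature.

T=2, C=4, A=1, G=8
So N_AT = 3 and N_GC = 12.
Tm = 4·12 + 2·3 = 48 + 6 = 54°C

54°C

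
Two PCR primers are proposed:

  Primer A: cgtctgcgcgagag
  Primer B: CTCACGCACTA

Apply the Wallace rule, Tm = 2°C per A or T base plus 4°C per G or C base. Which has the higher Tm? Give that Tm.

Primer A, 48°C

Primer A: A+T=4, G+C=10 → Tm = 2(4)+4(10) = 48°C
Primer B: A+T=5, G+C=6 → Tm = 2(5)+4(6) = 34°C
48°C vs 34°C → primer A is higher.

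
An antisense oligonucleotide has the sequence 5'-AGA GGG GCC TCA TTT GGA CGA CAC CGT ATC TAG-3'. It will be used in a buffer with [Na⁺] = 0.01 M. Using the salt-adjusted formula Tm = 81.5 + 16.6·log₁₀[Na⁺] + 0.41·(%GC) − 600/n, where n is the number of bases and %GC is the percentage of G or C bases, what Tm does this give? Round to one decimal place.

52.5°C

Length n = 33. Base counts: C=8, T=7, G=10, A=8
G+C = 18, so %GC = 18/33 × 100 = 54.545%
Salt term: 16.6 × (-2) = -33.2
GC term: 0.41 × 54.545 = 22.363; length term: −600/33 = −18.182
Tm = 81.5 + (-33.2) + 22.363 − 18.182 = 52.481 → 52.5°C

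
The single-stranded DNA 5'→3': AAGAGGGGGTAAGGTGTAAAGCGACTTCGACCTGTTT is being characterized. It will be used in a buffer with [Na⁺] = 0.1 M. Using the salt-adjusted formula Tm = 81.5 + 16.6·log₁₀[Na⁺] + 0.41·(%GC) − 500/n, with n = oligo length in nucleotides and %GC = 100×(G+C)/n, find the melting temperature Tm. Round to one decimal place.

71.3°C

Length n = 37. Counting bases: A=10, C=5, G=13, T=9
G+C = 18, so %GC = 18/37 × 100 = 48.649%
Salt term: 16.6 × (-1) = -16.6
GC term: 0.41 × 48.649 = 19.946; length term: −500/37 = −13.514
Tm = 81.5 + (-16.6) + 19.946 − 13.514 = 71.332 → 71.3°C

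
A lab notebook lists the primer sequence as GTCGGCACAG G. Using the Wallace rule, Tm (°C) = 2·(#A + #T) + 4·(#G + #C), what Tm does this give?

Counting bases: G=5, A=2, C=3, T=1
So N_AT = 3 and N_GC = 8.
Tm = 2(3) + 4(8) = 6 + 32 = 38°C

38°C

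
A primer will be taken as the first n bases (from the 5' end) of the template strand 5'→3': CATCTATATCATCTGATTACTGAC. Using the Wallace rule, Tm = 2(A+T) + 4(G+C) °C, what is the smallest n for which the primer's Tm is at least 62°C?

n = 24

First 23 bases: CATCTATATCATCTGATTACTGA → Tm = 60°C (< 62°C)
First 24 bases: CATCTATATCATCTGATTACTGAC → Tm = 64°C (≥ 62°C)
Since every base adds ≥2°C, Tm only increases with n, so the threshold is first crossed at n = 24.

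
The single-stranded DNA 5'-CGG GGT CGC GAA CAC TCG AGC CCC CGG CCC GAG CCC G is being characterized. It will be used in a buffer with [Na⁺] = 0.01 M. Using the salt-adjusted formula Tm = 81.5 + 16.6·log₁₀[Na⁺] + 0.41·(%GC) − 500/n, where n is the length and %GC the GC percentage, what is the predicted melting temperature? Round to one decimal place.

Length n = 37. Counting bases: T=2, A=5, G=13, C=17
G+C = 30, so %GC = 30/37 × 100 = 81.081%
Salt term: 16.6 × (-2) = -33.2
GC term: 0.41 × 81.081 = 33.243; length term: −500/37 = −13.514
Tm = 81.5 + (-33.2) + 33.243 − 13.514 = 68.029 → 68.0°C

68.0°C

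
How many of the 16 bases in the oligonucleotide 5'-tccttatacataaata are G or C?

Counting bases: A=7, T=6, C=3, G=0
Total G or C: 0 + 3 = 3

3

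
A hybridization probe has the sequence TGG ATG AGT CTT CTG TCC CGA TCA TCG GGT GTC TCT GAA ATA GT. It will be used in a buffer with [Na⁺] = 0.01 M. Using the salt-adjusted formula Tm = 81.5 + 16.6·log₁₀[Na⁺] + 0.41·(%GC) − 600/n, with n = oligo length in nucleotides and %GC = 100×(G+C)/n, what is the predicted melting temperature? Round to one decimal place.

54.2°C

Length n = 44. Scanning the sequence gives T=15, A=8, G=12, C=9.
G+C = 21, so %GC = 21/44 × 100 = 47.727%
Salt term: 16.6 × (-2) = -33.2
GC term: 0.41 × 47.727 = 19.568; length term: −600/44 = −13.636
Tm = 81.5 + (-33.2) + 19.568 − 13.636 = 54.232 → 54.2°C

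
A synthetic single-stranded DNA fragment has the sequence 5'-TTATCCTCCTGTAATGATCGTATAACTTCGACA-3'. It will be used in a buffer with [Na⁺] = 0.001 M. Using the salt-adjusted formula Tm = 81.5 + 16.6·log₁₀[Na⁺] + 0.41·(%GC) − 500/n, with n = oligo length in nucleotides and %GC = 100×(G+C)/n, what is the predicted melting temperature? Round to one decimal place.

Length n = 33. Counting bases: A=9, C=8, G=4, T=12
G+C = 12, so %GC = 12/33 × 100 = 36.364%
Salt term: 16.6 × (-3) = -49.8
GC term: 0.41 × 36.364 = 14.909; length term: −500/33 = −15.152
Tm = 81.5 + (-49.8) + 14.909 − 15.152 = 31.457 → 31.5°C

31.5°C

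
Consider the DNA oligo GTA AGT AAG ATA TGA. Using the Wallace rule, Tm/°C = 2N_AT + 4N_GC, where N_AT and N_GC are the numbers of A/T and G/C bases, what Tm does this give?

38°C

Base counts: G=4, A=7, T=4, C=0
So N_AT = 11 and N_GC = 4.
Tm = 2(11) + 4(4) = 22 + 16 = 38°C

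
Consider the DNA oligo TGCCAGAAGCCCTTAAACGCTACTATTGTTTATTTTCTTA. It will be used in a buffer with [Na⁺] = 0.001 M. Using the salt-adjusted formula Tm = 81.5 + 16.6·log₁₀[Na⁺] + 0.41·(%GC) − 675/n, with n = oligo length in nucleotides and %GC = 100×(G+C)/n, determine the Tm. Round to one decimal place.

29.2°C

Length n = 40. Scanning the sequence gives A=10, T=16, G=5, C=9.
G+C = 14, so %GC = 14/40 × 100 = 35%
Salt term: 16.6 × (-3) = -49.8
GC term: 0.41 × 35 = 14.35; length term: −675/40 = −16.875
Tm = 81.5 + (-49.8) + 14.35 − 16.875 = 29.175 → 29.2°C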